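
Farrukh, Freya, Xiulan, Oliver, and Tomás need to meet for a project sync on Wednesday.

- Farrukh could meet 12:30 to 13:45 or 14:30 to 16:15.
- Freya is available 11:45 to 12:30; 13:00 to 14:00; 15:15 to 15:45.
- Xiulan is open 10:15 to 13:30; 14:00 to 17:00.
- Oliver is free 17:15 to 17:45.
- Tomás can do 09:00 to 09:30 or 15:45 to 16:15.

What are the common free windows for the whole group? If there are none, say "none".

Farrukh ∩ Freya: 13:00-13:45, 15:15-15:45.
Farrukh ∩ Freya ∩ Xiulan: 13:00-13:30, 15:15-15:45.
Farrukh ∩ Freya ∩ Xiulan ∩ Oliver: ∅.
Farrukh ∩ Freya ∩ Xiulan ∩ Oliver ∩ Tomás: ∅.
There is no time when everyone is free.

none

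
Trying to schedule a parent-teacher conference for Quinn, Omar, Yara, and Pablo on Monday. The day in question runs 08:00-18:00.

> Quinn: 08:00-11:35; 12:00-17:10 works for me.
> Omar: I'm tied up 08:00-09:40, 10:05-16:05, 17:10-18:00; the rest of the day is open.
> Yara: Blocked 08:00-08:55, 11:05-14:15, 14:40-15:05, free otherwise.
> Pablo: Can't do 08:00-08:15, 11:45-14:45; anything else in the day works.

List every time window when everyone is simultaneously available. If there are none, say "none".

Quinn free: 08:00-11:35, 12:00-17:10.
Omar free: 09:40-10:05, 16:05-17:10 (invert busy blocks within the working day).
Yara free: 08:55-11:05, 14:15-14:40, 15:05-18:00 (invert busy blocks within the working day).
Pablo free: 08:15-11:45, 14:45-18:00 (invert busy blocks within the working day).
Quinn ∩ Omar: 09:40-10:05, 16:05-17:10.
Quinn ∩ Omar ∩ Yara: 09:40-10:05, 16:05-17:10.
Quinn ∩ Omar ∩ Yara ∩ Pablo: 09:40-10:05, 16:05-17:10.

09:40-10:05, 16:05-17:10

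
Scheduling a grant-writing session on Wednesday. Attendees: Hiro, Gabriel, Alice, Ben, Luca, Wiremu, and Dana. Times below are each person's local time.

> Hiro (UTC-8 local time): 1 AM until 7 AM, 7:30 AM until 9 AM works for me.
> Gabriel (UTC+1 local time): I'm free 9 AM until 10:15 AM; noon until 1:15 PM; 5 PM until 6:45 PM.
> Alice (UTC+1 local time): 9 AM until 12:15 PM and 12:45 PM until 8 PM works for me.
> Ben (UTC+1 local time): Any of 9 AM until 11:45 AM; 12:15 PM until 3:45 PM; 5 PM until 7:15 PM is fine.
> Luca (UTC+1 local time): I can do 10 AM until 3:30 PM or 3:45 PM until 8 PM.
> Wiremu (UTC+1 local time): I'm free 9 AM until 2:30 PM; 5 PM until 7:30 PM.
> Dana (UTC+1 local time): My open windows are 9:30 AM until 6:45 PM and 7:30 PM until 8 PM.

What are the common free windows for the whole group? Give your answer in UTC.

09:00-09:15, 11:45-12:15, 16:00-17:00

Hiro in UTC: 09:00-15:00, 15:30-17:00 (add 8h to convert from UTC-8).
Gabriel in UTC: 08:00-09:15, 11:00-12:15, 16:00-17:45 (subtract 1h to convert from UTC+1).
Alice in UTC: 08:00-11:15, 11:45-19:00 (subtract 1h to convert from UTC+1).
Ben in UTC: 08:00-10:45, 11:15-14:45, 16:00-18:15 (subtract 1h to convert from UTC+1).
Luca in UTC: 09:00-14:30, 14:45-19:00 (subtract 1h to convert from UTC+1).
Wiremu in UTC: 08:00-13:30, 16:00-18:30 (subtract 1h to convert from UTC+1).
Dana in UTC: 08:30-17:45, 18:30-19:00 (subtract 1h to convert from UTC+1).
Hiro ∩ Gabriel: 09:00-09:15, 11:00-12:15, 16:00-17:00.
Hiro ∩ Gabriel ∩ Alice: 09:00-09:15, 11:00-11:15, 11:45-12:15, 16:00-17:00.
Hiro ∩ Gabriel ∩ Alice ∩ Ben: 09:00-09:15, 11:45-12:15, 16:00-17:00.
Hiro ∩ Gabriel ∩ Alice ∩ Ben ∩ Luca: 09:00-09:15, 11:45-12:15, 16:00-17:00.
Hiro ∩ Gabriel ∩ Alice ∩ Ben ∩ Luca ∩ Wiremu: 09:00-09:15, 11:45-12:15, 16:00-17:00.
Hiro ∩ Gabriel ∩ Alice ∩ Ben ∩ Luca ∩ Wiremu ∩ Dana: 09:00-09:15, 11:45-12:15, 16:00-17:00.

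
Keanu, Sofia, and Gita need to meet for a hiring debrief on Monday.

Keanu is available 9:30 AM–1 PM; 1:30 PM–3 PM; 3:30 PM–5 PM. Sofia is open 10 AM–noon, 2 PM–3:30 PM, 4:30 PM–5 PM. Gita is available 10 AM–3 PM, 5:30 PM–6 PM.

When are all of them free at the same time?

10:00-12:00, 14:00-15:00

Keanu ∩ Sofia: 10:00-12:00, 14:00-15:00, 16:30-17:00.
Keanu ∩ Sofia ∩ Gita: 10:00-12:00, 14:00-15:00.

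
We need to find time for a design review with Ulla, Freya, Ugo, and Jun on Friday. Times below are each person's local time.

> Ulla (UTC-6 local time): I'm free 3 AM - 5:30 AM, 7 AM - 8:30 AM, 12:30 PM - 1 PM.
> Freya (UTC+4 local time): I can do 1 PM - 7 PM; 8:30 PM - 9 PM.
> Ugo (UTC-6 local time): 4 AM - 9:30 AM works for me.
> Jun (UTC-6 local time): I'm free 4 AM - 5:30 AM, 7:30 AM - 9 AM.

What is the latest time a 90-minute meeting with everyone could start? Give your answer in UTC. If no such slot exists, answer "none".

Ulla in UTC: 09:00-11:30, 13:00-14:30, 18:30-19:00 (add 6h to convert from UTC-6).
Freya in UTC: 09:00-15:00, 16:30-17:00 (subtract 4h to convert from UTC+4).
Ugo in UTC: 10:00-15:30 (add 6h to convert from UTC-6).
Jun in UTC: 10:00-11:30, 13:30-15:00 (add 6h to convert from UTC-6).
Ulla ∩ Freya: 09:00-11:30, 13:00-14:30.
Ulla ∩ Freya ∩ Ugo: 10:00-11:30, 13:00-14:30.
Ulla ∩ Freya ∩ Ugo ∩ Jun: 10:00-11:30, 13:30-14:30.
The last common window of at least 90 minutes is 10:00-11:30; a 90-minute meeting can start as late as 10:00 and still end by 11:30.

10:00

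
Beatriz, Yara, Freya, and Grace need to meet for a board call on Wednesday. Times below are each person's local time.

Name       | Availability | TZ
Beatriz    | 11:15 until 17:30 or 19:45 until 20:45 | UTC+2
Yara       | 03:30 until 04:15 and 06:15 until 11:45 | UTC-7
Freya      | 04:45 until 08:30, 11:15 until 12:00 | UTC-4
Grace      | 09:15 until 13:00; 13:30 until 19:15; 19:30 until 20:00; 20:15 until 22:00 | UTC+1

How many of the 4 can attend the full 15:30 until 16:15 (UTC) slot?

Beatriz in UTC: 09:15-15:30, 17:45-18:45 (subtract 2h to convert from UTC+2).
Yara in UTC: 10:30-11:15, 13:15-18:45 (add 7h to convert from UTC-7).
Freya in UTC: 08:45-12:30, 15:15-16:00 (add 4h to convert from UTC-4).
Grace in UTC: 08:15-12:00, 12:30-18:15, 18:30-19:00, 19:15-21:00 (subtract 1h to convert from UTC+1).
Yara and Grace can make the full 15:30-16:15 slot — that's 2.

2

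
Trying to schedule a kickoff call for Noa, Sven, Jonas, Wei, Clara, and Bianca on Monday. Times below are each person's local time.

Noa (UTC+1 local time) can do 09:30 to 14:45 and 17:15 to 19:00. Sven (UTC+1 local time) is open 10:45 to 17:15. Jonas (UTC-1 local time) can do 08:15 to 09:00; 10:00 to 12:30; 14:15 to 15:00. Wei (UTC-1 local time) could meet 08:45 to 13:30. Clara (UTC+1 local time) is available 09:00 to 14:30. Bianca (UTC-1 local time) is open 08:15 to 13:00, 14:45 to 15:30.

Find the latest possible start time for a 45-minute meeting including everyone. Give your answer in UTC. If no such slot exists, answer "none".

Noa in UTC: 08:30-13:45, 16:15-18:00 (subtract 1h to convert from UTC+1).
Sven in UTC: 09:45-16:15 (subtract 1h to convert from UTC+1).
Jonas in UTC: 09:15-10:00, 11:00-13:30, 15:15-16:00 (add 1h to convert from UTC-1).
Wei in UTC: 09:45-14:30 (add 1h to convert from UTC-1).
Clara in UTC: 08:00-13:30 (subtract 1h to convert from UTC+1).
Bianca in UTC: 09:15-14:00, 15:45-16:30 (add 1h to convert from UTC-1).
Noa ∩ Sven: 09:45-13:45.
Noa ∩ Sven ∩ Jonas: 09:45-10:00, 11:00-13:30.
Noa ∩ Sven ∩ Jonas ∩ Wei: 09:45-10:00, 11:00-13:30.
Noa ∩ Sven ∩ Jonas ∩ Wei ∩ Clara: 09:45-10:00, 11:00-13:30.
Noa ∩ Sven ∩ Jonas ∩ Wei ∩ Clara ∩ Bianca: 09:45-10:00, 11:00-13:30.
Those are the intersection windows.
The last common window of at least 45 minutes is 11:00-13:30; a 45-minute meeting can start as late as 12:45 and still end by 13:30.

12:45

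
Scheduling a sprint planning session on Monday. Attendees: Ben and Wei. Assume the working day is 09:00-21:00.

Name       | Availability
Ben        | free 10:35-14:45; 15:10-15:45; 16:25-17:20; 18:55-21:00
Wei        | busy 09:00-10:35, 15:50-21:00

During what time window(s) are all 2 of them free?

Ben free: 10:35-14:45, 15:10-15:45, 16:25-17:20, 18:55-21:00.
Wei free: 10:35-15:50 (invert busy blocks within the working day).
Ben ∩ Wei: 10:35-14:45, 15:10-15:45.

10:35-14:45, 15:10-15:45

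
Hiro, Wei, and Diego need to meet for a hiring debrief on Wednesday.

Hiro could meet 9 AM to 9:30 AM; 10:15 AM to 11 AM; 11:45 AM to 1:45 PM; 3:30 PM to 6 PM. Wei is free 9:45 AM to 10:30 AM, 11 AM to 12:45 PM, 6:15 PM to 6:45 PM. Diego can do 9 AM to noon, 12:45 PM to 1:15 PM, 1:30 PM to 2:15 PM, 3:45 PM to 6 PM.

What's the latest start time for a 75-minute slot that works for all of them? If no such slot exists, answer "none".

none

Hiro ∩ Wei: 10:15-10:30, 11:45-12:45.
Hiro ∩ Wei ∩ Diego: 10:15-10:30, 11:45-12:00.
No common window is at least 75 minutes long.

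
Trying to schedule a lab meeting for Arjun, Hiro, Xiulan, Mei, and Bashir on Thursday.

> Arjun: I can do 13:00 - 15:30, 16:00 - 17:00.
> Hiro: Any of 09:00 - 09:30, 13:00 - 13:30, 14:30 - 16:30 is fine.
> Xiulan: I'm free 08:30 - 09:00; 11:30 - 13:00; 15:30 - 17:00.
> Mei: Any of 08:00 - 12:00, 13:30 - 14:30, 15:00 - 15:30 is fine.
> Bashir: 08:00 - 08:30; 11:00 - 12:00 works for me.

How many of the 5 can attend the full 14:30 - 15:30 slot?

2

Arjun and Hiro can make the full 14:30-15:30 slot — that's 2.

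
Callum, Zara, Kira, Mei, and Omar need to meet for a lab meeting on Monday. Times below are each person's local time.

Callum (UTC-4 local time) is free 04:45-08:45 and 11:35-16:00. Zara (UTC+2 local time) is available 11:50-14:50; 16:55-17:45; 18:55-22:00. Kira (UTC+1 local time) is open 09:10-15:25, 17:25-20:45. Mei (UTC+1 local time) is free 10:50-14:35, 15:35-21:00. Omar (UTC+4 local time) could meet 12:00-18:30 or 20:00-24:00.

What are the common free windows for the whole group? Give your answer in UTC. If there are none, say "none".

Callum in UTC: 08:45-12:45, 15:35-20:00 (add 4h to convert from UTC-4).
Zara in UTC: 09:50-12:50, 14:55-15:45, 16:55-20:00 (subtract 2h to convert from UTC+2).
Kira in UTC: 08:10-14:25, 16:25-19:45 (subtract 1h to convert from UTC+1).
Mei in UTC: 09:50-13:35, 14:35-20:00 (subtract 1h to convert from UTC+1).
Omar in UTC: 08:00-14:30, 16:00-20:00 (subtract 4h to convert from UTC+4).
Callum ∩ Zara: 09:50-12:45, 15:35-15:45, 16:55-20:00.
Callum ∩ Zara ∩ Kira: 09:50-12:45, 16:55-19:45.
Callum ∩ Zara ∩ Kira ∩ Mei: 09:50-12:45, 16:55-19:45.
Callum ∩ Zara ∩ Kira ∩ Mei ∩ Omar: 09:50-12:45, 16:55-19:45.
Those are the intersection windows.

09:50-12:45, 16:55-19:45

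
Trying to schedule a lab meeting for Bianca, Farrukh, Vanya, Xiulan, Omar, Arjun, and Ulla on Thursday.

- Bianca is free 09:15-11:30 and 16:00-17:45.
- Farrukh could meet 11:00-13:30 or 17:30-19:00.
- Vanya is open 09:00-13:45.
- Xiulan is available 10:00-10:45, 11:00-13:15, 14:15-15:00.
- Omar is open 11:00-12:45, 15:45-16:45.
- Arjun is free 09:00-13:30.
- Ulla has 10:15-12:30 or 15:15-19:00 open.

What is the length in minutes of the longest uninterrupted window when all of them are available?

30

Bianca ∩ Farrukh: 11:00-11:30, 17:30-17:45.
Bianca ∩ Farrukh ∩ Vanya: 11:00-11:30.
Bianca ∩ Farrukh ∩ Vanya ∩ Xiulan: 11:00-11:30.
Bianca ∩ Farrukh ∩ Vanya ∩ Xiulan ∩ Omar: 11:00-11:30.
Bianca ∩ Farrukh ∩ Vanya ∩ Xiulan ∩ Omar ∩ Arjun: 11:00-11:30.
Bianca ∩ Farrukh ∩ Vanya ∩ Xiulan ∩ Omar ∩ Arjun ∩ Ulla: 11:00-11:30.
The longest is 11:00-11:30 at 30 minutes.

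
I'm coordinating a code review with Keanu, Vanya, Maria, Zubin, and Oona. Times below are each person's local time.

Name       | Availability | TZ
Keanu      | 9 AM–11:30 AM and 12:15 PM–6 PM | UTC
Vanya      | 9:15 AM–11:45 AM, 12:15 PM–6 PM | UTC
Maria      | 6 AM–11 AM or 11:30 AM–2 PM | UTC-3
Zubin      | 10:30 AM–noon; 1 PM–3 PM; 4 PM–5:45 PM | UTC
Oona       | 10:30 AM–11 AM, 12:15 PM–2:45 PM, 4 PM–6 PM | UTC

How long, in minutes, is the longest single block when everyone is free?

60

Keanu in UTC: 09:00-11:30, 12:15-18:00.
Vanya in UTC: 09:15-11:45, 12:15-18:00.
Maria in UTC: 09:00-14:00, 14:30-17:00 (add 3h to convert from UTC-3).
Zubin in UTC: 10:30-12:00, 13:00-15:00, 16:00-17:45.
Oona in UTC: 10:30-11:00, 12:15-14:45, 16:00-18:00.
Keanu ∩ Vanya: 09:15-11:30, 12:15-18:00.
Keanu ∩ Vanya ∩ Maria: 09:15-11:30, 12:15-14:00, 14:30-17:00.
Keanu ∩ Vanya ∩ Maria ∩ Zubin: 10:30-11:30, 13:00-14:00, 14:30-15:00, 16:00-17:00.
Keanu ∩ Vanya ∩ Maria ∩ Zubin ∩ Oona: 10:30-11:00, 13:00-14:00, 14:30-14:45, 16:00-17:00.
Those are the intersection windows.
The longest is 13:00-14:00 at 60 minutes.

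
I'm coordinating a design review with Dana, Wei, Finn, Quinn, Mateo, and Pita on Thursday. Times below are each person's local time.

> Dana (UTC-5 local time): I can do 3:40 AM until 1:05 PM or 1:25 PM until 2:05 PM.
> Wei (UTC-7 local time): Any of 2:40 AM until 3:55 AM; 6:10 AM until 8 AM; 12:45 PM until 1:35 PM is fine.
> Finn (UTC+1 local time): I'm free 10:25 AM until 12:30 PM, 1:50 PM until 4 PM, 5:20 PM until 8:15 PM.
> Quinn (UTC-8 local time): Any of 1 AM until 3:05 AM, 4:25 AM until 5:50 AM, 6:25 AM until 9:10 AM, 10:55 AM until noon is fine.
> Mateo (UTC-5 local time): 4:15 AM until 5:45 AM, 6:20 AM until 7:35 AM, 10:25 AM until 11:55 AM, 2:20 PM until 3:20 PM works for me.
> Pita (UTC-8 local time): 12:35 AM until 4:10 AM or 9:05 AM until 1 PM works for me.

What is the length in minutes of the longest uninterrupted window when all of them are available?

65

Dana in UTC: 08:40-18:05, 18:25-19:05 (add 5h to convert from UTC-5).
Wei in UTC: 09:40-10:55, 13:10-15:00, 19:45-20:35 (add 7h to convert from UTC-7).
Finn in UTC: 09:25-11:30, 12:50-15:00, 16:20-19:15 (subtract 1h to convert from UTC+1).
Quinn in UTC: 09:00-11:05, 12:25-13:50, 14:25-17:10, 18:55-20:00 (add 8h to convert from UTC-8).
Mateo in UTC: 09:15-10:45, 11:20-12:35, 15:25-16:55, 19:20-20:20 (add 5h to convert from UTC-5).
Pita in UTC: 08:35-12:10, 17:05-21:00 (add 8h to convert from UTC-8).
Dana ∩ Wei: 09:40-10:55, 13:10-15:00.
Dana ∩ Wei ∩ Finn: 09:40-10:55, 13:10-15:00.
Dana ∩ Wei ∩ Finn ∩ Quinn: 09:40-10:55, 13:10-13:50, 14:25-15:00.
Dana ∩ Wei ∩ Finn ∩ Quinn ∩ Mateo: 09:40-10:45.
Dana ∩ Wei ∩ Finn ∩ Quinn ∩ Mateo ∩ Pita: 09:40-10:45.
The longest is 09:40-10:45 at 65 minutes.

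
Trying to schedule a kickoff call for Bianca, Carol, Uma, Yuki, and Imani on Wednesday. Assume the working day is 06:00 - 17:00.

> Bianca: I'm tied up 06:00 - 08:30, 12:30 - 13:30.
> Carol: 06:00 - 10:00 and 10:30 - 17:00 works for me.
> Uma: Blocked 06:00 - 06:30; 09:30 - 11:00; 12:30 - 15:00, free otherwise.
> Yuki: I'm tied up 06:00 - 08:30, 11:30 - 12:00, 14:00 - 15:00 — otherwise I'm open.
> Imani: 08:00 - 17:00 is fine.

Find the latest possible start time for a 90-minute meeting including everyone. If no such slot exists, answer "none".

15:30

Bianca free: 08:30-12:30, 13:30-17:00 (invert busy blocks within the working day).
Carol free: 06:00-10:00, 10:30-17:00.
Uma free: 06:30-09:30, 11:00-12:30, 15:00-17:00 (invert busy blocks within the working day).
Yuki free: 08:30-11:30, 12:00-14:00, 15:00-17:00 (invert busy blocks within the working day).
Imani free: 08:00-17:00.
Bianca ∩ Carol: 08:30-10:00, 10:30-12:30, 13:30-17:00.
Bianca ∩ Carol ∩ Uma: 08:30-09:30, 11:00-12:30, 15:00-17:00.
Bianca ∩ Carol ∩ Uma ∩ Yuki: 08:30-09:30, 11:00-11:30, 12:00-12:30, 15:00-17:00.
Bianca ∩ Carol ∩ Uma ∩ Yuki ∩ Imani: 08:30-09:30, 11:00-11:30, 12:00-12:30, 15:00-17:00.
So the common availability across everyone is 08:30-09:30, 11:00-11:30, 12:00-12:30, 15:00-17:00.
The last common window of at least 90 minutes is 15:00-17:00; a 90-minute meeting can start as late as 15:30 and still end by 17:00.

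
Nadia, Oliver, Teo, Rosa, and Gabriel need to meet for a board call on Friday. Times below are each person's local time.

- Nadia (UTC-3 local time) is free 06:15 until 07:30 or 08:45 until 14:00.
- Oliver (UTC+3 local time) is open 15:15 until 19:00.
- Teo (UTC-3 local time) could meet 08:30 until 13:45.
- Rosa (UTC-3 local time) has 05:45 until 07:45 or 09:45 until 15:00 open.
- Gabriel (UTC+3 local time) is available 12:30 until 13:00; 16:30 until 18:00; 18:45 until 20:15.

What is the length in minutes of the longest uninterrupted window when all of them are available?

Nadia in UTC: 09:15-10:30, 11:45-17:00 (add 3h to convert from UTC-3).
Oliver in UTC: 12:15-16:00 (subtract 3h to convert from UTC+3).
Teo in UTC: 11:30-16:45 (add 3h to convert from UTC-3).
Rosa in UTC: 08:45-10:45, 12:45-18:00 (add 3h to convert from UTC-3).
Gabriel in UTC: 09:30-10:00, 13:30-15:00, 15:45-17:15 (subtract 3h to convert from UTC+3).
Nadia ∩ Oliver: 12:15-16:00.
Nadia ∩ Oliver ∩ Teo: 12:15-16:00.
Nadia ∩ Oliver ∩ Teo ∩ Rosa: 12:45-16:00.
Nadia ∩ Oliver ∩ Teo ∩ Rosa ∩ Gabriel: 13:30-15:00, 15:45-16:00.
Those are the intersection windows.
The longest is 13:30-15:00 at 90 minutes.

90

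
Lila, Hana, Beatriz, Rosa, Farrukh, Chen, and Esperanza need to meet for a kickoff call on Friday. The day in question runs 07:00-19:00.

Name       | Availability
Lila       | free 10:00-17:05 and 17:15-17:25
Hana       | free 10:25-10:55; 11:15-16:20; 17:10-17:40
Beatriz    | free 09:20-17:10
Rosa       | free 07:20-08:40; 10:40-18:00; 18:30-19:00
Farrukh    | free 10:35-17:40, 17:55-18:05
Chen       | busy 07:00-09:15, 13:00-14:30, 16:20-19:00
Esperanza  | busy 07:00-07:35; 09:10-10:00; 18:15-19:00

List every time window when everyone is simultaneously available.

Lila free: 10:00-17:05, 17:15-17:25.
Hana free: 10:25-10:55, 11:15-16:20, 17:10-17:40.
Beatriz free: 09:20-17:10.
Rosa free: 07:20-08:40, 10:40-18:00, 18:30-19:00.
Farrukh free: 10:35-17:40, 17:55-18:05.
Chen free: 09:15-13:00, 14:30-16:20 (invert busy blocks within the working day).
Esperanza free: 07:35-09:10, 10:00-18:15 (invert busy blocks within the working day).
Lila ∩ Hana: 10:25-10:55, 11:15-16:20, 17:15-17:25.
Lila ∩ Hana ∩ Beatriz: 10:25-10:55, 11:15-16:20.
Lila ∩ Hana ∩ Beatriz ∩ Rosa: 10:40-10:55, 11:15-16:20.
Lila ∩ Hana ∩ Beatriz ∩ Rosa ∩ Farrukh: 10:40-10:55, 11:15-16:20.
Lila ∩ Hana ∩ Beatriz ∩ Rosa ∩ Farrukh ∩ Chen: 10:40-10:55, 11:15-13:00, 14:30-16:20.
Lila ∩ Hana ∩ Beatriz ∩ Rosa ∩ Farrukh ∩ Chen ∩ Esperanza: 10:40-10:55, 11:15-13:00, 14:30-16:20.

10:40-10:55, 11:15-13:00, 14:30-16:20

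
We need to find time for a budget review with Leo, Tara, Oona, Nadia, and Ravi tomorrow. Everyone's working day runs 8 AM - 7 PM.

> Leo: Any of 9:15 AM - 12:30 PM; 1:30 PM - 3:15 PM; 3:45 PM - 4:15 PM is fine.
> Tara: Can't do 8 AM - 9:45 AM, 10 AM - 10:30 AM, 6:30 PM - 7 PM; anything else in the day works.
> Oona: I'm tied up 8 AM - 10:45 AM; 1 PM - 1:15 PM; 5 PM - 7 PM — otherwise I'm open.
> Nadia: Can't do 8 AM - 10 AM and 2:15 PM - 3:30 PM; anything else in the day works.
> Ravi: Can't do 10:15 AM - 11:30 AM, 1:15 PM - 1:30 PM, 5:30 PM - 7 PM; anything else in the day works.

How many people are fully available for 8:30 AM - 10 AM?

Leo free: 09:15-12:30, 13:30-15:15, 15:45-16:15.
Tara free: 09:45-10:00, 10:30-18:30 (invert busy blocks within the working day).
Oona free: 10:45-13:00, 13:15-17:00 (invert busy blocks within the working day).
Nadia free: 10:00-14:15, 15:30-19:00 (invert busy blocks within the working day).
Ravi free: 08:00-10:15, 11:30-13:15, 13:30-17:30 (invert busy blocks within the working day).
Ravi can make the full 08:30-10:00 slot — that's 1.

1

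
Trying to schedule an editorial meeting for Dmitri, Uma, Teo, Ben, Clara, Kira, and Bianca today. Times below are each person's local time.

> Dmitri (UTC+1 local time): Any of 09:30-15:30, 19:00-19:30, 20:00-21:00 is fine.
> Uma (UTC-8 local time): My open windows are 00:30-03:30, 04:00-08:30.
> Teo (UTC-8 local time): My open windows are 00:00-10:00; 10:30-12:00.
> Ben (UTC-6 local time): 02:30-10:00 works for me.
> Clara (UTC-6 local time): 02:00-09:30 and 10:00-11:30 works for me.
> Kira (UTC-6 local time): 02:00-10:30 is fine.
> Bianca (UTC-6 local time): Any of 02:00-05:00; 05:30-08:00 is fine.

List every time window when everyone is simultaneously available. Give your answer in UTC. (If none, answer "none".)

08:30-11:00, 12:00-14:00

Dmitri in UTC: 08:30-14:30, 18:00-18:30, 19:00-20:00 (subtract 1h to convert from UTC+1).
Uma in UTC: 08:30-11:30, 12:00-16:30 (add 8h to convert from UTC-8).
Teo in UTC: 08:00-18:00, 18:30-20:00 (add 8h to convert from UTC-8).
Ben in UTC: 08:30-16:00 (add 6h to convert from UTC-6).
Clara in UTC: 08:00-15:30, 16:00-17:30 (add 6h to convert from UTC-6).
Kira in UTC: 08:00-16:30 (add 6h to convert from UTC-6).
Bianca in UTC: 08:00-11:00, 11:30-14:00 (add 6h to convert from UTC-6).
Dmitri ∩ Uma: 08:30-11:30, 12:00-14:30.
Dmitri ∩ Uma ∩ Teo: 08:30-11:30, 12:00-14:30.
Dmitri ∩ Uma ∩ Teo ∩ Ben: 08:30-11:30, 12:00-14:30.
Dmitri ∩ Uma ∩ Teo ∩ Ben ∩ Clara: 08:30-11:30, 12:00-14:30.
Dmitri ∩ Uma ∩ Teo ∩ Ben ∩ Clara ∩ Kira: 08:30-11:30, 12:00-14:30.
Dmitri ∩ Uma ∩ Teo ∩ Ben ∩ Clara ∩ Kira ∩ Bianca: 08:30-11:00, 12:00-14:00.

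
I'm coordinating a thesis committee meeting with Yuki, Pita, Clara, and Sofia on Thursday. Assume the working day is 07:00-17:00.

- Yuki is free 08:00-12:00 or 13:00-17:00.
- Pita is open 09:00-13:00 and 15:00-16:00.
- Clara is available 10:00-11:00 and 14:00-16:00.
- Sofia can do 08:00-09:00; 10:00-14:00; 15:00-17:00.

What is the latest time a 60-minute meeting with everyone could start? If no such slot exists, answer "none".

Yuki ∩ Pita: 09:00-12:00, 15:00-16:00.
Yuki ∩ Pita ∩ Clara: 10:00-11:00, 15:00-16:00.
Yuki ∩ Pita ∩ Clara ∩ Sofia: 10:00-11:00, 15:00-16:00.
The last common window of at least 60 minutes is 15:00-16:00; a 60-minute meeting can start as late as 15:00 and still end by 16:00.

15:00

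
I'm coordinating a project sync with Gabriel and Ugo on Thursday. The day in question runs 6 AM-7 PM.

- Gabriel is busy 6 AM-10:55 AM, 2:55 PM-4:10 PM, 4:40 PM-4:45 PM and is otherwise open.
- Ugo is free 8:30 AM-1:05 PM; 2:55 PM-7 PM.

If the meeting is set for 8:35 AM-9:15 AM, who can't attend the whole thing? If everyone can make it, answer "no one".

Gabriel free: 10:55-14:55, 16:10-16:40, 16:45-19:00 (invert busy blocks within the working day).
Ugo free: 08:30-13:05, 14:55-19:00.
Gabriel: not fully free for 08:35-09:15. Ugo: free for 08:35-09:15.

Gabriel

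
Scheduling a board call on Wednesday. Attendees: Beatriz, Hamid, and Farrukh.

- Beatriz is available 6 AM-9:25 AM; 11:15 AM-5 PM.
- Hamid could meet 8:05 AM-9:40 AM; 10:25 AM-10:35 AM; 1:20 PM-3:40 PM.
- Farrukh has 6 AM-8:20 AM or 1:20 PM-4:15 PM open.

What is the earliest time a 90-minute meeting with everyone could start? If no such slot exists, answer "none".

Beatriz ∩ Hamid: 08:05-09:25, 13:20-15:40.
Beatriz ∩ Hamid ∩ Farrukh: 08:05-08:20, 13:20-15:40.
The first common window of at least 90 minutes is 13:20-15:40, so the earliest start is 13:20.

13:20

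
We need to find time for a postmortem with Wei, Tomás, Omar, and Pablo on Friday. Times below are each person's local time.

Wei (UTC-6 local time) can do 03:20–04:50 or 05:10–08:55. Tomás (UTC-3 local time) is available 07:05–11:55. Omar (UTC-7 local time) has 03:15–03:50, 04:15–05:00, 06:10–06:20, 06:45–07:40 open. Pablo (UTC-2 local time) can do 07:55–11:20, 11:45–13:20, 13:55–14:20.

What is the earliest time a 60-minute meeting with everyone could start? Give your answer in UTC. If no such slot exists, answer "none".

Wei in UTC: 09:20-10:50, 11:10-14:55 (add 6h to convert from UTC-6).
Tomás in UTC: 10:05-14:55 (add 3h to convert from UTC-3).
Omar in UTC: 10:15-10:50, 11:15-12:00, 13:10-13:20, 13:45-14:40 (add 7h to convert from UTC-7).
Pablo in UTC: 09:55-13:20, 13:45-15:20, 15:55-16:20 (add 2h to convert from UTC-2).
Wei ∩ Tomás: 10:05-10:50, 11:10-14:55.
Wei ∩ Tomás ∩ Omar: 10:15-10:50, 11:15-12:00, 13:10-13:20, 13:45-14:40.
Wei ∩ Tomás ∩ Omar ∩ Pablo: 10:15-10:50, 11:15-12:00, 13:10-13:20, 13:45-14:40.
No common window is at least 60 minutes long.

none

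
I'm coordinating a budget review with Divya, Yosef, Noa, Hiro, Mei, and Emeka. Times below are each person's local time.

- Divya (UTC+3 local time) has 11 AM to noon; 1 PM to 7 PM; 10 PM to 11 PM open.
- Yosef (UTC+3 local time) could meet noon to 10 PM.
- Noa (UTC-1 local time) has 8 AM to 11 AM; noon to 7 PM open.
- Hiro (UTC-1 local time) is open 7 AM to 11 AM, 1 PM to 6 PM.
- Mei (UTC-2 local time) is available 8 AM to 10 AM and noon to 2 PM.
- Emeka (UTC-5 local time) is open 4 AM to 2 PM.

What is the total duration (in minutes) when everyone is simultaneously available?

240

Divya in UTC: 08:00-09:00, 10:00-16:00, 19:00-20:00 (subtract 3h to convert from UTC+3).
Yosef in UTC: 09:00-19:00 (subtract 3h to convert from UTC+3).
Noa in UTC: 09:00-12:00, 13:00-20:00 (add 1h to convert from UTC-1).
Hiro in UTC: 08:00-12:00, 14:00-19:00 (add 1h to convert from UTC-1).
Mei in UTC: 10:00-12:00, 14:00-16:00 (add 2h to convert from UTC-2).
Emeka in UTC: 09:00-19:00 (add 5h to convert from UTC-5).
Divya ∩ Yosef: 10:00-16:00.
Divya ∩ Yosef ∩ Noa: 10:00-12:00, 13:00-16:00.
Divya ∩ Yosef ∩ Noa ∩ Hiro: 10:00-12:00, 14:00-16:00.
Divya ∩ Yosef ∩ Noa ∩ Hiro ∩ Mei: 10:00-12:00, 14:00-16:00.
Divya ∩ Yosef ∩ Noa ∩ Hiro ∩ Mei ∩ Emeka: 10:00-12:00, 14:00-16:00.
Those are the intersection windows.
Summing the common windows: 120 + 120 = 240 minutes.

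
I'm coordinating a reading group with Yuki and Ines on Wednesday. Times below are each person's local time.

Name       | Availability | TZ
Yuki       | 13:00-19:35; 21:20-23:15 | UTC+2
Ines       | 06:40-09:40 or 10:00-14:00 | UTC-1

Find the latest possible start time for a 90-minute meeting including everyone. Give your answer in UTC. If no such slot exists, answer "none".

13:30

Yuki in UTC: 11:00-17:35, 19:20-21:15 (subtract 2h to convert from UTC+2).
Ines in UTC: 07:40-10:40, 11:00-15:00 (add 1h to convert from UTC-1).
Yuki ∩ Ines: 11:00-15:00.
The last common window of at least 90 minutes is 11:00-15:00; a 90-minute meeting can start as late as 13:30 and still end by 15:00.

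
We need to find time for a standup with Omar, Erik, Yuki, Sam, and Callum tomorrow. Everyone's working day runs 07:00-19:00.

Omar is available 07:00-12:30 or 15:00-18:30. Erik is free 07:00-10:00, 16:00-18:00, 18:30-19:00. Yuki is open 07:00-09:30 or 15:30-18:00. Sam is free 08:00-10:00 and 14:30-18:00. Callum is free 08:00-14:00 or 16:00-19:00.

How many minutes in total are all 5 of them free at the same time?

Omar ∩ Erik: 07:00-10:00, 16:00-18:00.
Omar ∩ Erik ∩ Yuki: 07:00-09:30, 16:00-18:00.
Omar ∩ Erik ∩ Yuki ∩ Sam: 08:00-09:30, 16:00-18:00.
Omar ∩ Erik ∩ Yuki ∩ Sam ∩ Callum: 08:00-09:30, 16:00-18:00.
Summing the common windows: 90 + 120 = 210 minutes.

210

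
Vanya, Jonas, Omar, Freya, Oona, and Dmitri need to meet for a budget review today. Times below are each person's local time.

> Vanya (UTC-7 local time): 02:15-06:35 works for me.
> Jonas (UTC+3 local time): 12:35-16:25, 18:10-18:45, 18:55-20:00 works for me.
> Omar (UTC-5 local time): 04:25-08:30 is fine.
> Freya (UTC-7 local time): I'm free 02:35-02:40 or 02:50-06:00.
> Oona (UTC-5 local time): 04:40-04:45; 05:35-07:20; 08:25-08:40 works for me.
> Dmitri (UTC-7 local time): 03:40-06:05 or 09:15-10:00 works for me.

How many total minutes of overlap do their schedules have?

100

Vanya in UTC: 09:15-13:35 (add 7h to convert from UTC-7).
Jonas in UTC: 09:35-13:25, 15:10-15:45, 15:55-17:00 (subtract 3h to convert from UTC+3).
Omar in UTC: 09:25-13:30 (add 5h to convert from UTC-5).
Freya in UTC: 09:35-09:40, 09:50-13:00 (add 7h to convert from UTC-7).
Oona in UTC: 09:40-09:45, 10:35-12:20, 13:25-13:40 (add 5h to convert from UTC-5).
Dmitri in UTC: 10:40-13:05, 16:15-17:00 (add 7h to convert from UTC-7).
Vanya ∩ Jonas: 09:35-13:25.
Vanya ∩ Jonas ∩ Omar: 09:35-13:25.
Vanya ∩ Jonas ∩ Omar ∩ Freya: 09:35-09:40, 09:50-13:00.
Vanya ∩ Jonas ∩ Omar ∩ Freya ∩ Oona: 10:35-12:20.
Vanya ∩ Jonas ∩ Omar ∩ Freya ∩ Oona ∩ Dmitri: 10:40-12:20.
Those are the intersection windows.
That's a single block of 100 minutes.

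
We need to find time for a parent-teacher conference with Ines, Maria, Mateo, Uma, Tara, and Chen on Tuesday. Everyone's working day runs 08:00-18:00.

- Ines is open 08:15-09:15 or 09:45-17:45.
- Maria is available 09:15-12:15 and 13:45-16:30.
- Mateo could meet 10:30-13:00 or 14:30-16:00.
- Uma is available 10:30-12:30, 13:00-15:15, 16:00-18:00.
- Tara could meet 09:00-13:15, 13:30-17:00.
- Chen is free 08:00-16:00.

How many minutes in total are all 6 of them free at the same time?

Ines ∩ Maria: 09:45-12:15, 13:45-16:30.
Ines ∩ Maria ∩ Mateo: 10:30-12:15, 14:30-16:00.
Ines ∩ Maria ∩ Mateo ∩ Uma: 10:30-12:15, 14:30-15:15.
Ines ∩ Maria ∩ Mateo ∩ Uma ∩ Tara: 10:30-12:15, 14:30-15:15.
Ines ∩ Maria ∩ Mateo ∩ Uma ∩ Tara ∩ Chen: 10:30-12:15, 14:30-15:15.
Summing the common windows: 105 + 45 = 150 minutes.

150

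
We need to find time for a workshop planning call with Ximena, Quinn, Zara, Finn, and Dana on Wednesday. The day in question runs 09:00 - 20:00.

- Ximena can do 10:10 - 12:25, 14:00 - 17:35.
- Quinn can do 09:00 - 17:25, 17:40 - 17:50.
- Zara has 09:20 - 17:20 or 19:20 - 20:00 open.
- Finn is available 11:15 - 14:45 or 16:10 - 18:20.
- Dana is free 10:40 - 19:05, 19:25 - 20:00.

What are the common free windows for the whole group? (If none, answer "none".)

11:15-12:25, 14:00-14:45, 16:10-17:20

Ximena ∩ Quinn: 10:10-12:25, 14:00-17:25.
Ximena ∩ Quinn ∩ Zara: 10:10-12:25, 14:00-17:20.
Ximena ∩ Quinn ∩ Zara ∩ Finn: 11:15-12:25, 14:00-14:45, 16:10-17:20.
Ximena ∩ Quinn ∩ Zara ∩ Finn ∩ Dana: 11:15-12:25, 14:00-14:45, 16:10-17:20.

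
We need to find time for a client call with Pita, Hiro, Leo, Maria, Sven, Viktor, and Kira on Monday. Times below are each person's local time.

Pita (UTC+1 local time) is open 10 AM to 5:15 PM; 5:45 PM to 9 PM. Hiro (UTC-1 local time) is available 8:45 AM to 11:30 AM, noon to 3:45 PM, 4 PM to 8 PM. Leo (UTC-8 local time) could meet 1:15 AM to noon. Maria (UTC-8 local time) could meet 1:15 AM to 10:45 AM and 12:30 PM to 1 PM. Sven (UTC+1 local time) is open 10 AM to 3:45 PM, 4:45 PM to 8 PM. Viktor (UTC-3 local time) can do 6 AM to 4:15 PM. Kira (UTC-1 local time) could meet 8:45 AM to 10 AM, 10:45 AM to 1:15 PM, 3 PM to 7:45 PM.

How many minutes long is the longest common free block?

105

Pita in UTC: 09:00-16:15, 16:45-20:00 (subtract 1h to convert from UTC+1).
Hiro in UTC: 09:45-12:30, 13:00-16:45, 17:00-21:00 (add 1h to convert from UTC-1).
Leo in UTC: 09:15-20:00 (add 8h to convert from UTC-8).
Maria in UTC: 09:15-18:45, 20:30-21:00 (add 8h to convert from UTC-8).
Sven in UTC: 09:00-14:45, 15:45-19:00 (subtract 1h to convert from UTC+1).
Viktor in UTC: 09:00-19:15 (add 3h to convert from UTC-3).
Kira in UTC: 09:45-11:00, 11:45-14:15, 16:00-20:45 (add 1h to convert from UTC-1).
Pita ∩ Hiro: 09:45-12:30, 13:00-16:15, 17:00-20:00.
Pita ∩ Hiro ∩ Leo: 09:45-12:30, 13:00-16:15, 17:00-20:00.
Pita ∩ Hiro ∩ Leo ∩ Maria: 09:45-12:30, 13:00-16:15, 17:00-18:45.
Pita ∩ Hiro ∩ Leo ∩ Maria ∩ Sven: 09:45-12:30, 13:00-14:45, 15:45-16:15, 17:00-18:45.
Pita ∩ Hiro ∩ Leo ∩ Maria ∩ Sven ∩ Viktor: 09:45-12:30, 13:00-14:45, 15:45-16:15, 17:00-18:45.
Pita ∩ Hiro ∩ Leo ∩ Maria ∩ Sven ∩ Viktor ∩ Kira: 09:45-11:00, 11:45-12:30, 13:00-14:15, 16:00-16:15, 17:00-18:45.
Those are the intersection windows.
The longest is 17:00-18:45 at 105 minutes.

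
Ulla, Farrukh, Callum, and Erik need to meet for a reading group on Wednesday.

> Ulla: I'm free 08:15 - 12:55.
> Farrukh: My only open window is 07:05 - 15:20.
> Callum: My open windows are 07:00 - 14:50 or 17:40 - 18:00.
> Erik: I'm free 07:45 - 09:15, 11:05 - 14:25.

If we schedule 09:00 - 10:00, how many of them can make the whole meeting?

3

Ulla, Farrukh, and Callum can make the full 09:00-10:00 slot — that's 3.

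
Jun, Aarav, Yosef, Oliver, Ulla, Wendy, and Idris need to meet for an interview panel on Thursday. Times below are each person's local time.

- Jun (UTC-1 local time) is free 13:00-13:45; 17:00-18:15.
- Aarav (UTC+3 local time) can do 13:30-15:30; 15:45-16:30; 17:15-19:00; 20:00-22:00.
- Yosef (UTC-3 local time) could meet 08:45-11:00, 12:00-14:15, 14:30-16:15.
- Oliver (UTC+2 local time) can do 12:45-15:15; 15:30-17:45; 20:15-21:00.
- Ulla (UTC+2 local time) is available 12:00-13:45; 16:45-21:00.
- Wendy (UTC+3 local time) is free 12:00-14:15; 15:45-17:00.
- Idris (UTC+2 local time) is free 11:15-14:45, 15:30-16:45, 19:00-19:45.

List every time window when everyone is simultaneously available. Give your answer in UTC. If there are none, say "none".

none

Jun in UTC: 14:00-14:45, 18:00-19:15 (add 1h to convert from UTC-1).
Aarav in UTC: 10:30-12:30, 12:45-13:30, 14:15-16:00, 17:00-19:00 (subtract 3h to convert from UTC+3).
Yosef in UTC: 11:45-14:00, 15:00-17:15, 17:30-19:15 (add 3h to convert from UTC-3).
Oliver in UTC: 10:45-13:15, 13:30-15:45, 18:15-19:00 (subtract 2h to convert from UTC+2).
Ulla in UTC: 10:00-11:45, 14:45-19:00 (subtract 2h to convert from UTC+2).
Wendy in UTC: 09:00-11:15, 12:45-14:00 (subtract 3h to convert from UTC+3).
Idris in UTC: 09:15-12:45, 13:30-14:45, 17:00-17:45 (subtract 2h to convert from UTC+2).
Jun ∩ Aarav: 14:15-14:45, 18:00-19:00.
Jun ∩ Aarav ∩ Yosef: 18:00-19:00.
Jun ∩ Aarav ∩ Yosef ∩ Oliver: 18:15-19:00.
Jun ∩ Aarav ∩ Yosef ∩ Oliver ∩ Ulla: 18:15-19:00.
Jun ∩ Aarav ∩ Yosef ∩ Oliver ∩ Ulla ∩ Wendy: ∅.
Jun ∩ Aarav ∩ Yosef ∩ Oliver ∩ Ulla ∩ Wendy ∩ Idris: ∅.
There is no time when everyone is free.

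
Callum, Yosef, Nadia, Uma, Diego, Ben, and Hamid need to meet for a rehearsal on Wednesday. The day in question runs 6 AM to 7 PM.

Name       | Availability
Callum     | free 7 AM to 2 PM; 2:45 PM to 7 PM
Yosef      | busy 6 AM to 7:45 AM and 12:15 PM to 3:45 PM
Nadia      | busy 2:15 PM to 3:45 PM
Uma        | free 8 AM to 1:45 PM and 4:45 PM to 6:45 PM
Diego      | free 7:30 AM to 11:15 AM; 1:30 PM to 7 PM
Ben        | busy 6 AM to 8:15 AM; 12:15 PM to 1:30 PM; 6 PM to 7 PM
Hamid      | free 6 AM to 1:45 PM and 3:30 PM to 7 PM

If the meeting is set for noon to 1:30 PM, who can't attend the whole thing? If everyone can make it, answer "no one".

Callum free: 07:00-14:00, 14:45-19:00.
Yosef free: 07:45-12:15, 15:45-19:00 (invert busy blocks within the working day).
Nadia free: 06:00-14:15, 15:45-19:00 (invert busy blocks within the working day).
Uma free: 08:00-13:45, 16:45-18:45.
Diego free: 07:30-11:15, 13:30-19:00.
Ben free: 08:15-12:15, 13:30-18:00 (invert busy blocks within the working day).
Hamid free: 06:00-13:45, 15:30-19:00.
Callum: free for 12:00-13:30. Yosef: not fully free for 12:00-13:30. Nadia: free for 12:00-13:30. Uma: free for 12:00-13:30. Diego: not fully free for 12:00-13:30. Ben: not fully free for 12:00-13:30. Hamid: free for 12:00-13:30.

Ben, Diego, Yosef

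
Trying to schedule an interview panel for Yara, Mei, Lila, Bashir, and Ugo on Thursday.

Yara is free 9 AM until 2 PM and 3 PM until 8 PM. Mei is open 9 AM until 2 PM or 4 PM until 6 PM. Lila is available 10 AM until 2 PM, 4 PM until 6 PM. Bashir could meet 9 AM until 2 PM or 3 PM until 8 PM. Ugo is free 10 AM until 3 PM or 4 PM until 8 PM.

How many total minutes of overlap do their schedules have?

360

Yara ∩ Mei: 09:00-14:00, 16:00-18:00.
Yara ∩ Mei ∩ Lila: 10:00-14:00, 16:00-18:00.
Yara ∩ Mei ∩ Lila ∩ Bashir: 10:00-14:00, 16:00-18:00.
Yara ∩ Mei ∩ Lila ∩ Bashir ∩ Ugo: 10:00-14:00, 16:00-18:00.
Those are the intersection windows.
Summing the common windows: 240 + 120 = 360 minutes.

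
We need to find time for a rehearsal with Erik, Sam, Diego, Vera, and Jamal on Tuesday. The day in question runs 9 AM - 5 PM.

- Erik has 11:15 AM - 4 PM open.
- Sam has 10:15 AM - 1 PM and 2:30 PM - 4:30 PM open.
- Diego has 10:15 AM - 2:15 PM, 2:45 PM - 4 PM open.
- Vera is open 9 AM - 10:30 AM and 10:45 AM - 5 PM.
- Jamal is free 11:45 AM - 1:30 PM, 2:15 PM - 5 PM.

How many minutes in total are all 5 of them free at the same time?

150

Erik ∩ Sam: 11:15-13:00, 14:30-16:00.
Erik ∩ Sam ∩ Diego: 11:15-13:00, 14:45-16:00.
Erik ∩ Sam ∩ Diego ∩ Vera: 11:15-13:00, 14:45-16:00.
Erik ∩ Sam ∩ Diego ∩ Vera ∩ Jamal: 11:45-13:00, 14:45-16:00.
Summing the common windows: 75 + 75 = 150 minutes.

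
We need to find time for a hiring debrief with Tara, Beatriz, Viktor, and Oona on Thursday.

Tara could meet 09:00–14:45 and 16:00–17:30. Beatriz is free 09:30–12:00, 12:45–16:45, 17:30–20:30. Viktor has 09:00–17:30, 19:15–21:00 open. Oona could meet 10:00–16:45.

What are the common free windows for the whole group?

10:00-12:00, 12:45-14:45, 16:00-16:45

Tara ∩ Beatriz: 09:30-12:00, 12:45-14:45, 16:00-16:45.
Tara ∩ Beatriz ∩ Viktor: 09:30-12:00, 12:45-14:45, 16:00-16:45.
Tara ∩ Beatriz ∩ Viktor ∩ Oona: 10:00-12:00, 12:45-14:45, 16:00-16:45.
So the common availability across everyone is 10:00-12:00, 12:45-14:45, 16:00-16:45.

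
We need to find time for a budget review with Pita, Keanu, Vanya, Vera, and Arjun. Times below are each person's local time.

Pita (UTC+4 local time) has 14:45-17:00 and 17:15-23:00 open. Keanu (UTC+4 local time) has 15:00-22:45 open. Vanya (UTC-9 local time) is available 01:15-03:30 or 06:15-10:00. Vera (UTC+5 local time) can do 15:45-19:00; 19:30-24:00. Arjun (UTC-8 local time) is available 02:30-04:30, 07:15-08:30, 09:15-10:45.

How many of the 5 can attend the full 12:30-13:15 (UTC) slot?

2

Pita in UTC: 10:45-13:00, 13:15-19:00 (subtract 4h to convert from UTC+4).
Keanu in UTC: 11:00-18:45 (subtract 4h to convert from UTC+4).
Vanya in UTC: 10:15-12:30, 15:15-19:00 (add 9h to convert from UTC-9).
Vera in UTC: 10:45-14:00, 14:30-19:00 (subtract 5h to convert from UTC+5).
Arjun in UTC: 10:30-12:30, 15:15-16:30, 17:15-18:45 (add 8h to convert from UTC-8).
Keanu and Vera can make the full 12:30-13:15 slot — that's 2.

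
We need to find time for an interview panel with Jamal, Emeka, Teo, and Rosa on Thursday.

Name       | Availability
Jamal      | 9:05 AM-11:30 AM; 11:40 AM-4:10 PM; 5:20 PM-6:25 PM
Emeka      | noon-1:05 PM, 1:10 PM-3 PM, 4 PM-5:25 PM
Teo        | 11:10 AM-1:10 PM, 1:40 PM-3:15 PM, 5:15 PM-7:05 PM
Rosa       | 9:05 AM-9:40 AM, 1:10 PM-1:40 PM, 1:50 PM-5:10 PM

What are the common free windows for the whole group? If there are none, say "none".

13:50-15:00

Jamal ∩ Emeka: 12:00-13:05, 13:10-15:00, 16:00-16:10, 17:20-17:25.
Jamal ∩ Emeka ∩ Teo: 12:00-13:05, 13:40-15:00, 17:20-17:25.
Jamal ∩ Emeka ∩ Teo ∩ Rosa: 13:50-15:00.
So the common availability across everyone is 13:50-15:00.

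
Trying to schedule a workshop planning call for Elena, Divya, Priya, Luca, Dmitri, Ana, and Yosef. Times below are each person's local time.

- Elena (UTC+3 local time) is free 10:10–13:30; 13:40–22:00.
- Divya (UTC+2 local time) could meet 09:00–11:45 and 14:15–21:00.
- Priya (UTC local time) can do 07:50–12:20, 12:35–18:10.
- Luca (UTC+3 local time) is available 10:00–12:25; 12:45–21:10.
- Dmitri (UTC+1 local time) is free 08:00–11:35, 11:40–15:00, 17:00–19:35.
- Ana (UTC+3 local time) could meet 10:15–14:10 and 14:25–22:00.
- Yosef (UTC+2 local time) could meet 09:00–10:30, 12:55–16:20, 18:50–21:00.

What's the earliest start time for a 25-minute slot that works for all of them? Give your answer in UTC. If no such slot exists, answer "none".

Elena in UTC: 07:10-10:30, 10:40-19:00 (subtract 3h to convert from UTC+3).
Divya in UTC: 07:00-09:45, 12:15-19:00 (subtract 2h to convert from UTC+2).
Priya in UTC: 07:50-12:20, 12:35-18:10.
Luca in UTC: 07:00-09:25, 09:45-18:10 (subtract 3h to convert from UTC+3).
Dmitri in UTC: 07:00-10:35, 10:40-14:00, 16:00-18:35 (subtract 1h to convert from UTC+1).
Ana in UTC: 07:15-11:10, 11:25-19:00 (subtract 3h to convert from UTC+3).
Yosef in UTC: 07:00-08:30, 10:55-14:20, 16:50-19:00 (subtract 2h to convert from UTC+2).
Elena ∩ Divya: 07:10-09:45, 12:15-19:00.
Elena ∩ Divya ∩ Priya: 07:50-09:45, 12:15-12:20, 12:35-18:10.
Elena ∩ Divya ∩ Priya ∩ Luca: 07:50-09:25, 12:15-12:20, 12:35-18:10.
Elena ∩ Divya ∩ Priya ∩ Luca ∩ Dmitri: 07:50-09:25, 12:15-12:20, 12:35-14:00, 16:00-18:10.
Elena ∩ Divya ∩ Priya ∩ Luca ∩ Dmitri ∩ Ana: 07:50-09:25, 12:15-12:20, 12:35-14:00, 16:00-18:10.
Elena ∩ Divya ∩ Priya ∩ Luca ∩ Dmitri ∩ Ana ∩ Yosef: 07:50-08:30, 12:15-12:20, 12:35-14:00, 16:50-18:10.
The first common window of at least 25 minutes is 07:50-08:30, so the earliest start is 07:50.

07:50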